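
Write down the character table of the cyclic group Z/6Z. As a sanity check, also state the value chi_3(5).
Character table of Z/6Z (irreps indexed chi_0,...,chi_5 with chi_k(m) = zeta_6^(k*m), zeta_6 = exp(2*pi*i/6)):
  irrep \ class  {0} (size 1)  {1} (size 1)    {2} (size 1)    {3} (size 1)  {4} (size 1)    {5} (size 1)  
  chi_0          1             1               1               1             1               1             
  chi_1          1             exp(I*pi/3)     exp(2*I*pi/3)   -1            exp(-2*I*pi/3)  exp(-I*pi/3)  
  chi_2          1             exp(2*I*pi/3)   exp(-2*I*pi/3)  1             exp(2*I*pi/3)   exp(-2*I*pi/3)
  chi_3          1             -1              1               -1            1               -1            
  chi_4          1             exp(-2*I*pi/3)  exp(2*I*pi/3)   1             exp(-2*I*pi/3)  exp(2*I*pi/3) 
  chi_5          1             exp(-I*pi/3)    exp(-2*I*pi/3)  -1            exp(2*I*pi/3)   exp(I*pi/3)   

Spot check: chi_3(5) = zeta_6^(3*5) = zeta_6^15 = -1.

Justification: Z/6Z is abelian, so all 6 irreducible complex representations are 1-dimensional. They are given by chi_k(m) = zeta_6^(k*m) for k = 0,...,5. Row orthogonality: sum_m chi_k(m) conj(chi_l(m)) = 6 * [k = l].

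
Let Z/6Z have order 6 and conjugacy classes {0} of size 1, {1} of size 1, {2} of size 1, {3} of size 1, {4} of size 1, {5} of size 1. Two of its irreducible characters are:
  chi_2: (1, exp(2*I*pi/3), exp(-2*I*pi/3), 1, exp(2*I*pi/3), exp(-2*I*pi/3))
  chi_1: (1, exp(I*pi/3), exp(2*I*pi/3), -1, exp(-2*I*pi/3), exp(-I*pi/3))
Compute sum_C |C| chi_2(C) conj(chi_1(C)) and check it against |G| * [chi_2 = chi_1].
Sum = 0; so <chi_2, chi_1> = 0 (distinct irreducibles are orthogonal).

Derivation: Compute term by term over conjugacy classes (|C| * chi_2(C) * conj(chi_1(C))):
  1*(1)*conj(1) + 1*(exp(2*I*pi/3))*conj(exp(I*pi/3)) + 1*(exp(-2*I*pi/3))*conj(exp(2*I*pi/3)) + 1*(1)*conj(-1) + 1*(exp(2*I*pi/3))*conj(exp(-2*I*pi/3)) + 1*(exp(-2*I*pi/3))*conj(exp(-I*pi/3))
  = (1) + (exp(I*pi/3)) + (exp(2*I*pi/3)) + (-1) + (exp(-2*I*pi/3)) + (exp(-I*pi/3))
  = 0.
(Exp terms are combined using exp(i*s)*conj(exp(i*t)) = exp(i*(s-t)), and sums of them are collapsed using the identity that for every m > 1 the m distinct m-th roots of unity sum to 0, e.g. 1 + exp(2*I*pi/3) + exp(-2*I*pi/3) = 0.)
Dividing by |G| = 6 gives 0/6 = 0, matching the row-orthogonality relation <chi_2, chi_1> = [chi_2 = chi_1].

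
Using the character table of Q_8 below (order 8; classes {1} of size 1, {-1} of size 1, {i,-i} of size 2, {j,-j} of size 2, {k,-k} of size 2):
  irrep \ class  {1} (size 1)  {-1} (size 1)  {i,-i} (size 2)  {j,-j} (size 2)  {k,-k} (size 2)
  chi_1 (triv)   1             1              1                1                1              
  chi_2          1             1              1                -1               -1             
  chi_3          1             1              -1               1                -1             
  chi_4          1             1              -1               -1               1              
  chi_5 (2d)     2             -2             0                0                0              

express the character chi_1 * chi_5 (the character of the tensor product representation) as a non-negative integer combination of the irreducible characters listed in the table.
chi_1 tensor chi_5 = chi_5 (all other irreducibles have multiplicity 0).

Reasoning: The character of a tensor product is the pointwise product (chi_1 * chi_5)(C) = chi_1(C) * chi_5(C):
  {1}: (1)*(2), {-1}: (1)*(-2), {i,-i}: (1)*(0), {j,-j}: (1)*(0), {k,-k}: (1)*(0)
so (chi_1 * chi_5) takes values
  {1} -> 2, {-1} -> -2, {i,-i} -> 0, {j,-j} -> 0, {k,-k} -> 0.
Now take the inner product of this character with each irreducible chi from the table, <chi_1*chi_5, chi> = (1/8) sum_C |C| (chi_1*chi_5)(C) conj(chi(C)):
  <chi_1*chi_5, chi_1> = (1/8)[1*(2)*conj(1) + 1*(-2)*conj(1) + 2*(0)*conj(1) + 2*(0)*conj(1) + 2*(0)*conj(1)]
      = (1/8)[(2) + (-2) + (0) + (0) + (0)] = 0/8 = 0
  <chi_1*chi_5, chi_2> = (1/8)[1*(2)*conj(1) + 1*(-2)*conj(1) + 2*(0)*conj(1) + 2*(0)*conj(-1) + 2*(0)*conj(-1)]
      = (1/8)[(2) + (-2) + (0) + (0) + (0)] = 0/8 = 0
  <chi_1*chi_5, chi_3> = (1/8)[1*(2)*conj(1) + 1*(-2)*conj(1) + 2*(0)*conj(-1) + 2*(0)*conj(1) + 2*(0)*conj(-1)]
      = (1/8)[(2) + (-2) + (0) + (0) + (0)] = 0/8 = 0
  <chi_1*chi_5, chi_4> = (1/8)[1*(2)*conj(1) + 1*(-2)*conj(1) + 2*(0)*conj(-1) + 2*(0)*conj(-1) + 2*(0)*conj(1)]
      = (1/8)[(2) + (-2) + (0) + (0) + (0)] = 0/8 = 0
  <chi_1*chi_5, chi_5> = (1/8)[1*(2)*conj(2) + 1*(-2)*conj(-2) + 2*(0)*conj(0) + 2*(0)*conj(0) + 2*(0)*conj(0)]
      = (1/8)[(4) + (4) + (0) + (0) + (0)] = 8/8 = 1
Hence the multiplicities are chi_5: 1. Dimension check: dim(chi_1)*dim(chi_5) = 1*2 = 2 and sum (mult * dim) = 1*2 = 2.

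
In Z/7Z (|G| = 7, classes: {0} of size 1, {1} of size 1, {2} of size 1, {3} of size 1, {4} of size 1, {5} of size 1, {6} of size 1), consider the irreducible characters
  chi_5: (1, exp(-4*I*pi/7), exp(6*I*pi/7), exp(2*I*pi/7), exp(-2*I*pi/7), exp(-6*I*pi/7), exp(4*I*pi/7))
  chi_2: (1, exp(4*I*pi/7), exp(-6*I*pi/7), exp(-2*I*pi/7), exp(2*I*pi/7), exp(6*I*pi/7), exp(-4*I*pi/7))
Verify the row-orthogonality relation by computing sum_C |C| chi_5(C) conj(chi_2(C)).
Sum = 0; so <chi_5, chi_2> = 0 (distinct irreducibles are orthogonal).

Explanation: Compute term by term over conjugacy classes (|C| * chi_5(C) * conj(chi_2(C))):
  1*(1)*conj(1) + 1*(exp(-4*I*pi/7))*conj(exp(4*I*pi/7)) + 1*(exp(6*I*pi/7))*conj(exp(-6*I*pi/7)) + 1*(exp(2*I*pi/7))*conj(exp(-2*I*pi/7)) + 1*(exp(-2*I*pi/7))*conj(exp(2*I*pi/7)) + 1*(exp(-6*I*pi/7))*conj(exp(6*I*pi/7)) + 1*(exp(4*I*pi/7))*conj(exp(-4*I*pi/7))
  = (1) + (exp(6*I*pi/7)) + (exp(-2*I*pi/7)) + (exp(4*I*pi/7)) + (exp(-4*I*pi/7)) + (exp(2*I*pi/7)) + (exp(-6*I*pi/7))
  = 0.
(Exp terms are combined using exp(i*s)*conj(exp(i*t)) = exp(i*(s-t)), and sums of them are collapsed using the identity that for every m > 1 the m distinct m-th roots of unity sum to 0, e.g. 1 + exp(2*I*pi/3) + exp(-2*I*pi/3) = 0.)
Dividing by |G| = 7 gives 0/7 = 0, matching the row-orthogonality relation <chi_5, chi_2> = [chi_5 = chi_2].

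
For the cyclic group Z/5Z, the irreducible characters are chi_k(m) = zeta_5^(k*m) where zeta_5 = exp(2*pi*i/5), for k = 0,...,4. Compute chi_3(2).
chi_3(2) = zeta_5^6 = exp(2*I*pi/5)

Why: chi_3(2) = zeta_5^(3*2) = zeta_5^6. Since zeta_5^5 = 1, this equals zeta_5^1 = exp(2*pi*i*1/5) = exp(2*I*pi/5).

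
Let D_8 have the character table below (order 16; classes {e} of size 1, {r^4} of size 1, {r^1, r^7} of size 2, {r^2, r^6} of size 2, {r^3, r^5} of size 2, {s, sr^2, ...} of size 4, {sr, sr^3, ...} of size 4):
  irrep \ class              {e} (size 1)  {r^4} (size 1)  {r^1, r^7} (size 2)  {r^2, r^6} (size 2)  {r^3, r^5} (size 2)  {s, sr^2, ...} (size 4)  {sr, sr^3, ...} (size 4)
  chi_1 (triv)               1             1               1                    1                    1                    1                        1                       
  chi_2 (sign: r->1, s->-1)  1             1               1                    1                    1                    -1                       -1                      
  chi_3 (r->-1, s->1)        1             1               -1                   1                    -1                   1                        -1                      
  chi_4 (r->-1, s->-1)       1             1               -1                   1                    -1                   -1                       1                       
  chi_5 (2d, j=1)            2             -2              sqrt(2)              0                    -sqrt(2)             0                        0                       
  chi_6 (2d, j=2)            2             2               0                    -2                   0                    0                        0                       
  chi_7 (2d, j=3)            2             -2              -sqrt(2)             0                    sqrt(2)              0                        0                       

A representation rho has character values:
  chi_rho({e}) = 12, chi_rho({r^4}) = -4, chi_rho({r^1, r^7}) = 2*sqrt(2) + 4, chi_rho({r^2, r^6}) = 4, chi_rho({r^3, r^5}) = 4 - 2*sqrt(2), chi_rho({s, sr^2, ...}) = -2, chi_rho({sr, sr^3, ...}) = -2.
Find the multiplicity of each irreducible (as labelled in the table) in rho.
Multiplicities: chi_1: 1, chi_2: 3, chi_3: 0, chi_4: 0, chi_5: 3, chi_6: 0, chi_7: 1.

Argument: Use <chi_rho, chi> = (1/|G|) sum_C |C| * chi_rho(C) * conj(chi(C)) with |G| = 16 for each irreducible chi in the table:
  <chi_rho, chi_1> = (1/16)[1*(12)*conj(1) + 1*(-4)*conj(1) + 2*(2*sqrt(2) + 4)*conj(1) + 2*(4)*conj(1) + 2*(4 - 2*sqrt(2))*conj(1) + 4*(-2)*conj(1) + 4*(-2)*conj(1)]
      = (1/16)[(12) + (-4) + (4*sqrt(2) + 8) + (8) + (8 - 4*sqrt(2)) + (-8) + (-8)] = 16/16 = 1
  <chi_rho, chi_2> = (1/16)[1*(12)*conj(1) + 1*(-4)*conj(1) + 2*(2*sqrt(2) + 4)*conj(1) + 2*(4)*conj(1) + 2*(4 - 2*sqrt(2))*conj(1) + 4*(-2)*conj(-1) + 4*(-2)*conj(-1)]
      = (1/16)[(12) + (-4) + (4*sqrt(2) + 8) + (8) + (8 - 4*sqrt(2)) + (8) + (8)] = 48/16 = 3
  <chi_rho, chi_3> = (1/16)[1*(12)*conj(1) + 1*(-4)*conj(1) + 2*(2*sqrt(2) + 4)*conj(-1) + 2*(4)*conj(1) + 2*(4 - 2*sqrt(2))*conj(-1) + 4*(-2)*conj(1) + 4*(-2)*conj(-1)]
      = (1/16)[(12) + (-4) + (-8 - 4*sqrt(2)) + (8) + (-8 + 4*sqrt(2)) + (-8) + (8)] = 0/16 = 0
  <chi_rho, chi_4> = (1/16)[1*(12)*conj(1) + 1*(-4)*conj(1) + 2*(2*sqrt(2) + 4)*conj(-1) + 2*(4)*conj(1) + 2*(4 - 2*sqrt(2))*conj(-1) + 4*(-2)*conj(-1) + 4*(-2)*conj(1)]
      = (1/16)[(12) + (-4) + (-8 - 4*sqrt(2)) + (8) + (-8 + 4*sqrt(2)) + (8) + (-8)] = 0/16 = 0
  <chi_rho, chi_5> = (1/16)[1*(12)*conj(2) + 1*(-4)*conj(-2) + 2*(2*sqrt(2) + 4)*conj(sqrt(2)) + 2*(4)*conj(0) + 2*(4 - 2*sqrt(2))*conj(-sqrt(2)) + 4*(-2)*conj(0) + 4*(-2)*conj(0)]
      = (1/16)[(24) + (8) + (8 + 8*sqrt(2)) + (0) + (8 - 8*sqrt(2)) + (0) + (0)] = 48/16 = 3
  <chi_rho, chi_6> = (1/16)[1*(12)*conj(2) + 1*(-4)*conj(2) + 2*(2*sqrt(2) + 4)*conj(0) + 2*(4)*conj(-2) + 2*(4 - 2*sqrt(2))*conj(0) + 4*(-2)*conj(0) + 4*(-2)*conj(0)]
      = (1/16)[(24) + (-8) + (0) + (-16) + (0) + (0) + (0)] = 0/16 = 0
  <chi_rho, chi_7> = (1/16)[1*(12)*conj(2) + 1*(-4)*conj(-2) + 2*(2*sqrt(2) + 4)*conj(-sqrt(2)) + 2*(4)*conj(0) + 2*(4 - 2*sqrt(2))*conj(sqrt(2)) + 4*(-2)*conj(0) + 4*(-2)*conj(0)]
      = (1/16)[(24) + (8) + (-8*sqrt(2) - 8) + (0) + (-8 + 8*sqrt(2)) + (0) + (0)] = 16/16 = 1
Dimension check: dim(rho) = sum (mult * dim) = 1*1 + 3*1 + 0*1 + 0*1 + 3*2 + 0*2 + 1*2 = 12 = chi_rho(e) = 12.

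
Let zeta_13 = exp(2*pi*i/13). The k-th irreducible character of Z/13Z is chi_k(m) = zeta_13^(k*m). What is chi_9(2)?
chi_9(2) = zeta_13^18 = exp(10*I*pi/13)

Reasoning: chi_9(2) = zeta_13^(9*2) = zeta_13^18. Since zeta_13^13 = 1, this equals zeta_13^5 = exp(2*pi*i*5/13) = exp(10*I*pi/13).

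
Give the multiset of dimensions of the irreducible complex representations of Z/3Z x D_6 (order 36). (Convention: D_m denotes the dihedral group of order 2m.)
Dimensions: 1, 1, 1, 1, 1, 1, 1, 1, 1, 1, 1, 1, 2, 2, 2, 2, 2, 2

Solution. There are 18 irreducibles (= number of conjugacy classes). Their dimensions d_i satisfy sum d_i^2 = |G| = 36: 1 + 1 + 1 + 1 + 1 + 1 + 1 + 1 + 1 + 1 + 1 + 1 + 4 + 4 + 4 + 4 + 4 + 4 = 36. (For the product with Z/3Z: each of the 3 1-dim characters of Z/3Z tensors with each irrep of D_6, giving 3 copies of each D_6-dimension.)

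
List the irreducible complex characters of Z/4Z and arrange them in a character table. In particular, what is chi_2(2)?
Character table of Z/4Z (irreps indexed chi_0,...,chi_3 with chi_k(m) = zeta_4^(k*m), zeta_4 = exp(2*pi*i/4)):
  irrep \ class  {0} (size 1)  {1} (size 1)  {2} (size 1)  {3} (size 1)
  chi_0          1             1             1             1           
  chi_1          1             I             -1            -I          
  chi_2          1             -1            1             -1          
  chi_3          1             -I            -1            I           

Spot check: chi_2(2) = zeta_4^(2*2) = zeta_4^4 = 1.

Reasoning: Z/4Z is abelian, so all 4 irreducible complex representations are 1-dimensional. They are given by chi_k(m) = zeta_4^(k*m) for k = 0,...,3. Row orthogonality: sum_m chi_k(m) conj(chi_l(m)) = 4 * [k = l].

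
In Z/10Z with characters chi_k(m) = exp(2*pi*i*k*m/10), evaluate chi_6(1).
chi_6(1) = zeta_10^6 = exp(-4*I*pi/5)

Details: chi_6(1) = zeta_10^(6*1) = zeta_10^6. Since zeta_10^10 = 1, this equals zeta_10^6 = exp(2*pi*i*6/10) = exp(-4*I*pi/5).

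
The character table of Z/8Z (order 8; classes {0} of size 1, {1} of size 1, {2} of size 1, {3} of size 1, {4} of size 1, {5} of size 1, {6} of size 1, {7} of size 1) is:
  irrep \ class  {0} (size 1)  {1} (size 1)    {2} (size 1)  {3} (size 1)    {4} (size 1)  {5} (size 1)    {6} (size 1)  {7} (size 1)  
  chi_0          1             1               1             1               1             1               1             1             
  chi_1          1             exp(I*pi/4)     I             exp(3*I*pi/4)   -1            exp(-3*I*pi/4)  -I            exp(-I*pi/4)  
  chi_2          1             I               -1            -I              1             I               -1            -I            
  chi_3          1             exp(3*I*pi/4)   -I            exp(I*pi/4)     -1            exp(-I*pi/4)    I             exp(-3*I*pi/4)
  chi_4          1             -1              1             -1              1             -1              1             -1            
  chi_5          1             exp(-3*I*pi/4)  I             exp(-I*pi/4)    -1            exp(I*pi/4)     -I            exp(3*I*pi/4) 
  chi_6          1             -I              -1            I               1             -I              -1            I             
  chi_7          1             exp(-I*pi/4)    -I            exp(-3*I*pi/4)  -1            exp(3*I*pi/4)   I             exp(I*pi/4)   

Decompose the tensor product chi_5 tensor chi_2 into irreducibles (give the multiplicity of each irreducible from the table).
chi_5 tensor chi_2 = chi_7 (all other irreducibles have multiplicity 0).

Reasoning: The character of a tensor product is the pointwise product (chi_5 * chi_2)(C) = chi_5(C) * chi_2(C):
  {0}: (1)*(1), {1}: (exp(-3*I*pi/4))*(I), {2}: (I)*(-1), {3}: (exp(-I*pi/4))*(-I), {4}: (-1)*(1), {5}: (exp(I*pi/4))*(I), {6}: (-I)*(-1), {7}: (exp(3*I*pi/4))*(-I)
so (chi_5 * chi_2) takes values
  {0} -> 1, {1} -> exp(-I*pi/4), {2} -> -I, {3} -> -exp(I*pi/4), {4} -> -1, {5} -> exp(3*I*pi/4), {6} -> I, {7} -> -exp(-3*I*pi/4).
Now take the inner product of this character with each irreducible chi from the table, <chi_5*chi_2, chi> = (1/8) sum_C |C| (chi_5*chi_2)(C) conj(chi(C)):
  <chi_5*chi_2, chi_0> = (1/8)[1*(1)*conj(1) + 1*(exp(-I*pi/4))*conj(1) + 1*(-I)*conj(1) + 1*(-exp(I*pi/4))*conj(1) + 1*(-1)*conj(1) + 1*(exp(3*I*pi/4))*conj(1) + 1*(I)*conj(1) + 1*(-exp(-3*I*pi/4))*conj(1)]
      = (1/8)[(1) + (exp(-I*pi/4)) + (-I) + (-exp(I*pi/4)) + (-1) + (exp(3*I*pi/4)) + (I) + (-exp(-3*I*pi/4))] = 0/8 = 0
  <chi_5*chi_2, chi_1> = (1/8)[1*(1)*conj(1) + 1*(exp(-I*pi/4))*conj(exp(I*pi/4)) + 1*(-I)*conj(I) + 1*(-exp(I*pi/4))*conj(exp(3*I*pi/4)) + 1*(-1)*conj(-1) + 1*(exp(3*I*pi/4))*conj(exp(-3*I*pi/4)) + 1*(I)*conj(-I) + 1*(-exp(-3*I*pi/4))*conj(exp(-I*pi/4))]
      = (1/8)[(1) + (-I) + (-1) + (I) + (1) + (-I) + (-1) + (I)] = 0/8 = 0
  <chi_5*chi_2, chi_2> = (1/8)[1*(1)*conj(1) + 1*(exp(-I*pi/4))*conj(I) + 1*(-I)*conj(-1) + 1*(-exp(I*pi/4))*conj(-I) + 1*(-1)*conj(1) + 1*(exp(3*I*pi/4))*conj(I) + 1*(I)*conj(-1) + 1*(-exp(-3*I*pi/4))*conj(-I)]
      = (1/8)[(1) + (-exp(I*pi/4)) + (I) + (-exp(3*I*pi/4)) + (-1) + (-exp(-3*I*pi/4)) + (-I) + (-exp(-I*pi/4))] = 0/8 = 0
  <chi_5*chi_2, chi_3> = (1/8)[1*(1)*conj(1) + 1*(exp(-I*pi/4))*conj(exp(3*I*pi/4)) + 1*(-I)*conj(-I) + 1*(-exp(I*pi/4))*conj(exp(I*pi/4)) + 1*(-1)*conj(-1) + 1*(exp(3*I*pi/4))*conj(exp(-I*pi/4)) + 1*(I)*conj(I) + 1*(-exp(-3*I*pi/4))*conj(exp(-3*I*pi/4))]
      = (1/8)[(1) + (-1) + (1) + (-1) + (1) + (-1) + (1) + (-1)] = 0/8 = 0
  <chi_5*chi_2, chi_4> = (1/8)[1*(1)*conj(1) + 1*(exp(-I*pi/4))*conj(-1) + 1*(-I)*conj(1) + 1*(-exp(I*pi/4))*conj(-1) + 1*(-1)*conj(1) + 1*(exp(3*I*pi/4))*conj(-1) + 1*(I)*conj(1) + 1*(-exp(-3*I*pi/4))*conj(-1)]
      = (1/8)[(1) + (-exp(-I*pi/4)) + (-I) + (exp(I*pi/4)) + (-1) + (-exp(3*I*pi/4)) + (I) + (exp(-3*I*pi/4))] = 0/8 = 0
  <chi_5*chi_2, chi_5> = (1/8)[1*(1)*conj(1) + 1*(exp(-I*pi/4))*conj(exp(-3*I*pi/4)) + 1*(-I)*conj(I) + 1*(-exp(I*pi/4))*conj(exp(-I*pi/4)) + 1*(-1)*conj(-1) + 1*(exp(3*I*pi/4))*conj(exp(I*pi/4)) + 1*(I)*conj(-I) + 1*(-exp(-3*I*pi/4))*conj(exp(3*I*pi/4))]
      = (1/8)[(1) + (I) + (-1) + (-I) + (1) + (I) + (-1) + (-I)] = 0/8 = 0
  <chi_5*chi_2, chi_6> = (1/8)[1*(1)*conj(1) + 1*(exp(-I*pi/4))*conj(-I) + 1*(-I)*conj(-1) + 1*(-exp(I*pi/4))*conj(I) + 1*(-1)*conj(1) + 1*(exp(3*I*pi/4))*conj(-I) + 1*(I)*conj(-1) + 1*(-exp(-3*I*pi/4))*conj(I)]
      = (1/8)[(1) + (exp(I*pi/4)) + (I) + (exp(3*I*pi/4)) + (-1) + (exp(-3*I*pi/4)) + (-I) + (exp(-I*pi/4))] = 0/8 = 0
  <chi_5*chi_2, chi_7> = (1/8)[1*(1)*conj(1) + 1*(exp(-I*pi/4))*conj(exp(-I*pi/4)) + 1*(-I)*conj(-I) + 1*(-exp(I*pi/4))*conj(exp(-3*I*pi/4)) + 1*(-1)*conj(-1) + 1*(exp(3*I*pi/4))*conj(exp(3*I*pi/4)) + 1*(I)*conj(I) + 1*(-exp(-3*I*pi/4))*conj(exp(I*pi/4))]
      = (1/8)[(1) + (1) + (1) + (1) + (1) + (1) + (1) + (1)] = 8/8 = 1
(Exp terms are combined using exp(i*s)*conj(exp(i*t)) = exp(i*(s-t)), and sums of them are collapsed using the identity that for every m > 1 the m distinct m-th roots of unity sum to 0, e.g. 1 + exp(2*I*pi/3) + exp(-2*I*pi/3) = 0.)
Hence the multiplicities are chi_7: 1. Dimension check: dim(chi_5)*dim(chi_2) = 1*1 = 1 and sum (mult * dim) = 1*1 = 1.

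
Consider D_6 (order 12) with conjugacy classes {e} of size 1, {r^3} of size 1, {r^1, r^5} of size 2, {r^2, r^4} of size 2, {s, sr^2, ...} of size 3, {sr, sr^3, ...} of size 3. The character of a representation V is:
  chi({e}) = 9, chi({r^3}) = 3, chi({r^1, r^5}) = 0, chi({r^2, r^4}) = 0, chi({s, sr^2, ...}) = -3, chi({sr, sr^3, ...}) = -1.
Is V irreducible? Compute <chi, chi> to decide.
Not irreducible (reducible): <chi, chi> = 10 > 1.

Explanation: <chi, chi> = (1/|G|) sum_C |C| * |chi(C)|^2 = (1/12)[1*|9|^2 + 1*|3|^2 + 2*|0|^2 + 2*|0|^2 + 3*|-3|^2 + 3*|-1|^2]
  = (1/12)[(81) + (9) + (0) + (0) + (27) + (3)] = 120/12 = 10.
A character is irreducible iff <chi, chi> = 1, so this representation is reducible.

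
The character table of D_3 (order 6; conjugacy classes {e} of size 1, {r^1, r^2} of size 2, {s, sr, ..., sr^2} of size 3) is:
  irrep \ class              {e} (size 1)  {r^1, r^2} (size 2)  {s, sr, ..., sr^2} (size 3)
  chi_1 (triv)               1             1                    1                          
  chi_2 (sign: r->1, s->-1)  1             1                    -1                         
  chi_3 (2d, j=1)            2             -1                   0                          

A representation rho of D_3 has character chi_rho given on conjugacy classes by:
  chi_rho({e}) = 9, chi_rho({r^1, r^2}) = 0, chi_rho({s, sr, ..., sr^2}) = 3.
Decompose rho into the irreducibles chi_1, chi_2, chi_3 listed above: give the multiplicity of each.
Multiplicities: chi_1: 3, chi_2: 0, chi_3: 3.

Reasoning: Use <chi_rho, chi> = (1/|G|) sum_C |C| * chi_rho(C) * conj(chi(C)) with |G| = 6 for each irreducible chi in the table:
  <chi_rho, chi_1> = (1/6)[1*(9)*conj(1) + 2*(0)*conj(1) + 3*(3)*conj(1)]
      = (1/6)[(9) + (0) + (9)] = 18/6 = 3
  <chi_rho, chi_2> = (1/6)[1*(9)*conj(1) + 2*(0)*conj(1) + 3*(3)*conj(-1)]
      = (1/6)[(9) + (0) + (-9)] = 0/6 = 0
  <chi_rho, chi_3> = (1/6)[1*(9)*conj(2) + 2*(0)*conj(-1) + 3*(3)*conj(0)]
      = (1/6)[(18) + (0) + (0)] = 18/6 = 3
Dimension check: dim(rho) = sum (mult * dim) = 3*1 + 0*1 + 3*2 = 9 = chi_rho(e) = 9.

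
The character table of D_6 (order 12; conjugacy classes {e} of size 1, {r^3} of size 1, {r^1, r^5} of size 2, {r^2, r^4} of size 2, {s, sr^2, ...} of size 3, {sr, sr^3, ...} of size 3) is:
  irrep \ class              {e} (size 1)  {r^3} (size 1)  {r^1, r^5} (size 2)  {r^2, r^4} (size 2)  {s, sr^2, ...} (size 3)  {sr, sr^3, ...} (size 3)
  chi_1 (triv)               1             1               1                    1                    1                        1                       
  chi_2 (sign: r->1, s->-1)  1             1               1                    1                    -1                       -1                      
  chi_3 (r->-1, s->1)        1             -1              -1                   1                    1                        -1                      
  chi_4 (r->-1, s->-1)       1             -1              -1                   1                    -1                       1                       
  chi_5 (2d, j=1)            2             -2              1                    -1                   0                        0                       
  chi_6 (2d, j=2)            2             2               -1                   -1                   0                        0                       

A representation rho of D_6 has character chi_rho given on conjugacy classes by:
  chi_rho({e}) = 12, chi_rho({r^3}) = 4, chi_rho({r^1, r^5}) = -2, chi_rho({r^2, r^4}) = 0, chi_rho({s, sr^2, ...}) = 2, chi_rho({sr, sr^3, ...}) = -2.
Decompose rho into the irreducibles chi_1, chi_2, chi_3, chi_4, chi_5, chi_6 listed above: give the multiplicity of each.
Multiplicities: chi_1: 1, chi_2: 1, chi_3: 2, chi_4: 0, chi_5: 1, chi_6: 3.

Proof sketch: Use <chi_rho, chi> = (1/|G|) sum_C |C| * chi_rho(C) * conj(chi(C)) with |G| = 12 for each irreducible chi in the table:
  <chi_rho, chi_1> = (1/12)[1*(12)*conj(1) + 1*(4)*conj(1) + 2*(-2)*conj(1) + 2*(0)*conj(1) + 3*(2)*conj(1) + 3*(-2)*conj(1)]
      = (1/12)[(12) + (4) + (-4) + (0) + (6) + (-6)] = 12/12 = 1
  <chi_rho, chi_2> = (1/12)[1*(12)*conj(1) + 1*(4)*conj(1) + 2*(-2)*conj(1) + 2*(0)*conj(1) + 3*(2)*conj(-1) + 3*(-2)*conj(-1)]
      = (1/12)[(12) + (4) + (-4) + (0) + (-6) + (6)] = 12/12 = 1
  <chi_rho, chi_3> = (1/12)[1*(12)*conj(1) + 1*(4)*conj(-1) + 2*(-2)*conj(-1) + 2*(0)*conj(1) + 3*(2)*conj(1) + 3*(-2)*conj(-1)]
      = (1/12)[(12) + (-4) + (4) + (0) + (6) + (6)] = 24/12 = 2
  <chi_rho, chi_4> = (1/12)[1*(12)*conj(1) + 1*(4)*conj(-1) + 2*(-2)*conj(-1) + 2*(0)*conj(1) + 3*(2)*conj(-1) + 3*(-2)*conj(1)]
      = (1/12)[(12) + (-4) + (4) + (0) + (-6) + (-6)] = 0/12 = 0
  <chi_rho, chi_5> = (1/12)[1*(12)*conj(2) + 1*(4)*conj(-2) + 2*(-2)*conj(1) + 2*(0)*conj(-1) + 3*(2)*conj(0) + 3*(-2)*conj(0)]
      = (1/12)[(24) + (-8) + (-4) + (0) + (0) + (0)] = 12/12 = 1
  <chi_rho, chi_6> = (1/12)[1*(12)*conj(2) + 1*(4)*conj(2) + 2*(-2)*conj(-1) + 2*(0)*conj(-1) + 3*(2)*conj(0) + 3*(-2)*conj(0)]
      = (1/12)[(24) + (8) + (4) + (0) + (0) + (0)] = 36/12 = 3
Dimension check: dim(rho) = sum (mult * dim) = 1*1 + 1*1 + 2*1 + 0*1 + 1*2 + 3*2 = 12 = chi_rho(e) = 12.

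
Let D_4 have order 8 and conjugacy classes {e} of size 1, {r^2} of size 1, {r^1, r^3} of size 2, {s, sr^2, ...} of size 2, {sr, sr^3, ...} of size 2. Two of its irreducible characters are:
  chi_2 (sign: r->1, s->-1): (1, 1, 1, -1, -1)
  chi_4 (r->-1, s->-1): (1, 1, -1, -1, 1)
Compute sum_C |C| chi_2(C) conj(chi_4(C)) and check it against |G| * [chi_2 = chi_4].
Sum = 0; so <chi_2, chi_4> = 0 (distinct irreducibles are orthogonal).

Argument: Compute term by term over conjugacy classes (|C| * chi_2(C) * conj(chi_4(C))):
  1*(1)*conj(1) + 1*(1)*conj(1) + 2*(1)*conj(-1) + 2*(-1)*conj(-1) + 2*(-1)*conj(1)
  = (1) + (1) + (-2) + (2) + (-2)
  = 0.
Dividing by |G| = 8 gives 0/8 = 0, matching the row-orthogonality relation <chi_2, chi_4> = [chi_2 = chi_4].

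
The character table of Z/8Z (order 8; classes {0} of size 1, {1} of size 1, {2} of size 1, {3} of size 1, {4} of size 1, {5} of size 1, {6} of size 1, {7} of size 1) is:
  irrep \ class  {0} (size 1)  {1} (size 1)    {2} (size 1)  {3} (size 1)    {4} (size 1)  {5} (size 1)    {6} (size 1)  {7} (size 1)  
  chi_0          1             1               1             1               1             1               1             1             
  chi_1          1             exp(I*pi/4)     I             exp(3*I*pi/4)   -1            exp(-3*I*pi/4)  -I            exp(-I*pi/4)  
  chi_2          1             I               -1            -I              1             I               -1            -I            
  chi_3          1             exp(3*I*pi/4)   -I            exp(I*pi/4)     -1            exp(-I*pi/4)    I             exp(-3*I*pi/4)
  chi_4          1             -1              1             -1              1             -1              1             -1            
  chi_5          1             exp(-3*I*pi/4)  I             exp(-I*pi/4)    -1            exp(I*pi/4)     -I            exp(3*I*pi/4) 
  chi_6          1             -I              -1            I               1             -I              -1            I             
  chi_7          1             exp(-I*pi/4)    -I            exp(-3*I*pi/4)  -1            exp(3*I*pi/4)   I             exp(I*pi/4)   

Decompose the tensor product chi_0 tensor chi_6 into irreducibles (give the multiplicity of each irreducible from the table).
chi_0 tensor chi_6 = chi_6 (all other irreducibles have multiplicity 0).

Why: The character of a tensor product is the pointwise product (chi_0 * chi_6)(C) = chi_0(C) * chi_6(C):
  {0}: (1)*(1), {1}: (1)*(-I), {2}: (1)*(-1), {3}: (1)*(I), {4}: (1)*(1), {5}: (1)*(-I), {6}: (1)*(-1), {7}: (1)*(I)
so (chi_0 * chi_6) takes values
  {0} -> 1, {1} -> -I, {2} -> -1, {3} -> I, {4} -> 1, {5} -> -I, {6} -> -1, {7} -> I.
Now take the inner product of this character with each irreducible chi from the table, <chi_0*chi_6, chi> = (1/8) sum_C |C| (chi_0*chi_6)(C) conj(chi(C)):
  <chi_0*chi_6, chi_0> = (1/8)[1*(1)*conj(1) + 1*(-I)*conj(1) + 1*(-1)*conj(1) + 1*(I)*conj(1) + 1*(1)*conj(1) + 1*(-I)*conj(1) + 1*(-1)*conj(1) + 1*(I)*conj(1)]
      = (1/8)[(1) + (-I) + (-1) + (I) + (1) + (-I) + (-1) + (I)] = 0/8 = 0
  <chi_0*chi_6, chi_1> = (1/8)[1*(1)*conj(1) + 1*(-I)*conj(exp(I*pi/4)) + 1*(-1)*conj(I) + 1*(I)*conj(exp(3*I*pi/4)) + 1*(1)*conj(-1) + 1*(-I)*conj(exp(-3*I*pi/4)) + 1*(-1)*conj(-I) + 1*(I)*conj(exp(-I*pi/4))]
      = (1/8)[(1) + (-exp(I*pi/4)) + (I) + (exp(-I*pi/4)) + (-1) + (-exp(-3*I*pi/4)) + (-I) + (exp(3*I*pi/4))] = 0/8 = 0
  <chi_0*chi_6, chi_2> = (1/8)[1*(1)*conj(1) + 1*(-I)*conj(I) + 1*(-1)*conj(-1) + 1*(I)*conj(-I) + 1*(1)*conj(1) + 1*(-I)*conj(I) + 1*(-1)*conj(-1) + 1*(I)*conj(-I)]
      = (1/8)[(1) + (-1) + (1) + (-1) + (1) + (-1) + (1) + (-1)] = 0/8 = 0
  <chi_0*chi_6, chi_3> = (1/8)[1*(1)*conj(1) + 1*(-I)*conj(exp(3*I*pi/4)) + 1*(-1)*conj(-I) + 1*(I)*conj(exp(I*pi/4)) + 1*(1)*conj(-1) + 1*(-I)*conj(exp(-I*pi/4)) + 1*(-1)*conj(I) + 1*(I)*conj(exp(-3*I*pi/4))]
      = (1/8)[(1) + (-exp(-I*pi/4)) + (-I) + (exp(I*pi/4)) + (-1) + (-exp(3*I*pi/4)) + (I) + (exp(-3*I*pi/4))] = 0/8 = 0
  <chi_0*chi_6, chi_4> = (1/8)[1*(1)*conj(1) + 1*(-I)*conj(-1) + 1*(-1)*conj(1) + 1*(I)*conj(-1) + 1*(1)*conj(1) + 1*(-I)*conj(-1) + 1*(-1)*conj(1) + 1*(I)*conj(-1)]
      = (1/8)[(1) + (I) + (-1) + (-I) + (1) + (I) + (-1) + (-I)] = 0/8 = 0
  <chi_0*chi_6, chi_5> = (1/8)[1*(1)*conj(1) + 1*(-I)*conj(exp(-3*I*pi/4)) + 1*(-1)*conj(I) + 1*(I)*conj(exp(-I*pi/4)) + 1*(1)*conj(-1) + 1*(-I)*conj(exp(I*pi/4)) + 1*(-1)*conj(-I) + 1*(I)*conj(exp(3*I*pi/4))]
      = (1/8)[(1) + (-exp(-3*I*pi/4)) + (I) + (exp(3*I*pi/4)) + (-1) + (-exp(I*pi/4)) + (-I) + (exp(-I*pi/4))] = 0/8 = 0
  <chi_0*chi_6, chi_6> = (1/8)[1*(1)*conj(1) + 1*(-I)*conj(-I) + 1*(-1)*conj(-1) + 1*(I)*conj(I) + 1*(1)*conj(1) + 1*(-I)*conj(-I) + 1*(-1)*conj(-1) + 1*(I)*conj(I)]
      = (1/8)[(1) + (1) + (1) + (1) + (1) + (1) + (1) + (1)] = 8/8 = 1
  <chi_0*chi_6, chi_7> = (1/8)[1*(1)*conj(1) + 1*(-I)*conj(exp(-I*pi/4)) + 1*(-1)*conj(-I) + 1*(I)*conj(exp(-3*I*pi/4)) + 1*(1)*conj(-1) + 1*(-I)*conj(exp(3*I*pi/4)) + 1*(-1)*conj(I) + 1*(I)*conj(exp(I*pi/4))]
      = (1/8)[(1) + (-exp(3*I*pi/4)) + (-I) + (exp(-3*I*pi/4)) + (-1) + (-exp(-I*pi/4)) + (I) + (exp(I*pi/4))] = 0/8 = 0
(Exp terms are combined using exp(i*s)*conj(exp(i*t)) = exp(i*(s-t)), and sums of them are collapsed using the identity that for every m > 1 the m distinct m-th roots of unity sum to 0, e.g. 1 + exp(2*I*pi/3) + exp(-2*I*pi/3) = 0.)
Hence the multiplicities are chi_6: 1. Dimension check: dim(chi_0)*dim(chi_6) = 1*1 = 1 and sum (mult * dim) = 1*1 = 1.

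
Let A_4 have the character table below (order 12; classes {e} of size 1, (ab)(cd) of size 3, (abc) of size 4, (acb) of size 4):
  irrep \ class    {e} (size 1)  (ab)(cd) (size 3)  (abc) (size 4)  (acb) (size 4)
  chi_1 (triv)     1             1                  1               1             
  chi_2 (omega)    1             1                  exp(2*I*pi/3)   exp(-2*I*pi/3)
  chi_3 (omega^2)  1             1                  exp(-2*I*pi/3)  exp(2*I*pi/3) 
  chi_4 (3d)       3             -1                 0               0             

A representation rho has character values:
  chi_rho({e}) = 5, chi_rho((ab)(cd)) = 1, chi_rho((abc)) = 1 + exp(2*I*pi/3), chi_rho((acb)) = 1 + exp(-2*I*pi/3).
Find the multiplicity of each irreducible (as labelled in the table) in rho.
Multiplicities: chi_1: 1, chi_2: 1, chi_3: 0, chi_4: 1.

Explanation: Use <chi_rho, chi> = (1/|G|) sum_C |C| * chi_rho(C) * conj(chi(C)) with |G| = 12 for each irreducible chi in the table:
  <chi_rho, chi_1> = (1/12)[1*(5)*conj(1) + 3*(1)*conj(1) + 4*(1 + exp(2*I*pi/3))*conj(1) + 4*(1 + exp(-2*I*pi/3))*conj(1)]
      = (1/12)[(5) + (3) + (4 + 4*exp(2*I*pi/3)) + (4 + 4*exp(-2*I*pi/3))] = 12/12 = 1
  <chi_rho, chi_2> = (1/12)[1*(5)*conj(1) + 3*(1)*conj(1) + 4*(1 + exp(2*I*pi/3))*conj(exp(2*I*pi/3)) + 4*(1 + exp(-2*I*pi/3))*conj(exp(-2*I*pi/3))]
      = (1/12)[(5) + (3) + (4 + 4*exp(-2*I*pi/3)) + (4 + 4*exp(2*I*pi/3))] = 12/12 = 1
  <chi_rho, chi_3> = (1/12)[1*(5)*conj(1) + 3*(1)*conj(1) + 4*(1 + exp(2*I*pi/3))*conj(exp(-2*I*pi/3)) + 4*(1 + exp(-2*I*pi/3))*conj(exp(2*I*pi/3))]
      = (1/12)[(5) + (3) + (-4) + (-4)] = 0/12 = 0
  <chi_rho, chi_4> = (1/12)[1*(5)*conj(3) + 3*(1)*conj(-1) + 4*(1 + exp(2*I*pi/3))*conj(0) + 4*(1 + exp(-2*I*pi/3))*conj(0)]
      = (1/12)[(15) + (-3) + (0) + (0)] = 12/12 = 1
(Exp terms are combined using exp(i*s)*conj(exp(i*t)) = exp(i*(s-t)), and sums of them are collapsed using the identity that for every m > 1 the m distinct m-th roots of unity sum to 0, e.g. 1 + exp(2*I*pi/3) + exp(-2*I*pi/3) = 0.)
Dimension check: dim(rho) = sum (mult * dim) = 1*1 + 1*1 + 0*1 + 1*3 = 5 = chi_rho(e) = 5.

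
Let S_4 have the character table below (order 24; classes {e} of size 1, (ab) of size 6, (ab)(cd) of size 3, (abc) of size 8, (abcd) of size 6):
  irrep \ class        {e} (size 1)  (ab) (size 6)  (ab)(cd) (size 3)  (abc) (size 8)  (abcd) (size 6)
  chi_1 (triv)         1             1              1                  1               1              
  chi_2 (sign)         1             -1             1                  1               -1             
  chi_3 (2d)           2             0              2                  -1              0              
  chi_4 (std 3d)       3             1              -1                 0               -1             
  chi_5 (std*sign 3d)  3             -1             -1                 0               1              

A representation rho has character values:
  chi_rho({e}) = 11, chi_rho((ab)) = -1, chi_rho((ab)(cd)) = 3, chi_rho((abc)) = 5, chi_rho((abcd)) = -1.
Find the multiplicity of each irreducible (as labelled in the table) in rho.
Multiplicities: chi_1: 2, chi_2: 3, chi_3: 0, chi_4: 1, chi_5: 1.

Derivation: Use <chi_rho, chi> = (1/|G|) sum_C |C| * chi_rho(C) * conj(chi(C)) with |G| = 24 for each irreducible chi in the table:
  <chi_rho, chi_1> = (1/24)[1*(11)*conj(1) + 6*(-1)*conj(1) + 3*(3)*conj(1) + 8*(5)*conj(1) + 6*(-1)*conj(1)]
      = (1/24)[(11) + (-6) + (9) + (40) + (-6)] = 48/24 = 2
  <chi_rho, chi_2> = (1/24)[1*(11)*conj(1) + 6*(-1)*conj(-1) + 3*(3)*conj(1) + 8*(5)*conj(1) + 6*(-1)*conj(-1)]
      = (1/24)[(11) + (6) + (9) + (40) + (6)] = 72/24 = 3
  <chi_rho, chi_3> = (1/24)[1*(11)*conj(2) + 6*(-1)*conj(0) + 3*(3)*conj(2) + 8*(5)*conj(-1) + 6*(-1)*conj(0)]
      = (1/24)[(22) + (0) + (18) + (-40) + (0)] = 0/24 = 0
  <chi_rho, chi_4> = (1/24)[1*(11)*conj(3) + 6*(-1)*conj(1) + 3*(3)*conj(-1) + 8*(5)*conj(0) + 6*(-1)*conj(-1)]
      = (1/24)[(33) + (-6) + (-9) + (0) + (6)] = 24/24 = 1
  <chi_rho, chi_5> = (1/24)[1*(11)*conj(3) + 6*(-1)*conj(-1) + 3*(3)*conj(-1) + 8*(5)*conj(0) + 6*(-1)*conj(1)]
      = (1/24)[(33) + (6) + (-9) + (0) + (-6)] = 24/24 = 1
Dimension check: dim(rho) = sum (mult * dim) = 2*1 + 3*1 + 0*2 + 1*3 + 1*3 = 11 = chi_rho(e) = 11.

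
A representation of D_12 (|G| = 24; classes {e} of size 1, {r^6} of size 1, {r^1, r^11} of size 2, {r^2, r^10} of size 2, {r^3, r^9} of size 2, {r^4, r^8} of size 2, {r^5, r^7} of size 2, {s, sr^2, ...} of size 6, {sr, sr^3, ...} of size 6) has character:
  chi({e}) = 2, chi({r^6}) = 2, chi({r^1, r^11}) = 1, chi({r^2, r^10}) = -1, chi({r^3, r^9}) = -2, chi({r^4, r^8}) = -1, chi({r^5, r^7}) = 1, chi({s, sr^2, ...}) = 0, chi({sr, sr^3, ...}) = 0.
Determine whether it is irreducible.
Irreducible: <chi, chi> = 1.

<chi, chi> = (1/|G|) sum_C |C| * |chi(C)|^2 = (1/24)[1*|2|^2 + 1*|2|^2 + 2*|1|^2 + 2*|-1|^2 + 2*|-2|^2 + 2*|-1|^2 + 2*|1|^2 + 6*|0|^2 + 6*|0|^2]
  = (1/24)[(4) + (4) + (2) + (2) + (8) + (2) + (2) + (0) + (0)] = 24/24 = 1.
A character is irreducible iff <chi, chi> = 1, so this representation is irreducible.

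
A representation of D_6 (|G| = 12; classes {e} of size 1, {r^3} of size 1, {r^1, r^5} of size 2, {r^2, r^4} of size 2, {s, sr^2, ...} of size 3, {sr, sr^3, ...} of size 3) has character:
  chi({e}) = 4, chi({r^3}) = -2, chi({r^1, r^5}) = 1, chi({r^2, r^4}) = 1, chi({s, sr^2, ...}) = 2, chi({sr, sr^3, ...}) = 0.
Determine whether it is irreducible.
Not irreducible (reducible): <chi, chi> = 3 > 1.

<chi, chi> = (1/|G|) sum_C |C| * |chi(C)|^2 = (1/12)[1*|4|^2 + 1*|-2|^2 + 2*|1|^2 + 2*|1|^2 + 3*|2|^2 + 3*|0|^2]
  = (1/12)[(16) + (4) + (2) + (2) + (12) + (0)] = 36/12 = 3.
A character is irreducible iff <chi, chi> = 1, so this representation is reducible.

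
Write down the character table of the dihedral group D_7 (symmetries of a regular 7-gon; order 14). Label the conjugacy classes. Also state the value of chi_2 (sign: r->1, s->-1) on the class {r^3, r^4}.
Conjugacy classes: {e} of size 1, {r^1, r^6} of size 2, {r^2, r^5} of size 2, {r^3, r^4} of size 2, {s, sr, ..., sr^6} of size 7.
Character table:
  irrep \ class              {e} (size 1)  {r^1, r^6} (size 2)  {r^2, r^5} (size 2)  {r^3, r^4} (size 2)  {s, sr, ..., sr^6} (size 7)
  chi_1 (triv)               1             1                    1                    1                    1                          
  chi_2 (sign: r->1, s->-1)  1             1                    1                    1                    -1                         
  chi_3 (2d, j=1)            2             2*cos(2*pi/7)        -2*cos(3*pi/7)       -2*cos(pi/7)         0                          
  chi_4 (2d, j=2)            2             -2*cos(3*pi/7)       -2*cos(pi/7)         2*cos(2*pi/7)        0                          
  chi_5 (2d, j=3)            2             -2*cos(pi/7)         2*cos(2*pi/7)        -2*cos(3*pi/7)       0                          

Spot check: chi_2 (sign: r->1, s->-1) on {r^3, r^4} = 1.

Argument: D_7 has order 2*7 = 14 with 5 conjugacy classes, hence 5 irreducibles. Sum of squared dims 1 + 1 + 4 + 4 + 4 = 14 = |G|. Linear characters come from the abelianisation; the 2-dimensional irreps have character r^k -> 2*cos(2*pi*j*k/7), reflections -> 0.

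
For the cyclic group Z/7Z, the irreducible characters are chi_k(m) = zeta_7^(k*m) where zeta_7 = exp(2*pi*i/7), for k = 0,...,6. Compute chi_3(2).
chi_3(2) = zeta_7^6 = exp(-2*I*pi/7)

Explanation: chi_3(2) = zeta_7^(3*2) = zeta_7^6. Since zeta_7^7 = 1, this equals zeta_7^6 = exp(2*pi*i*6/7) = exp(-2*I*pi/7).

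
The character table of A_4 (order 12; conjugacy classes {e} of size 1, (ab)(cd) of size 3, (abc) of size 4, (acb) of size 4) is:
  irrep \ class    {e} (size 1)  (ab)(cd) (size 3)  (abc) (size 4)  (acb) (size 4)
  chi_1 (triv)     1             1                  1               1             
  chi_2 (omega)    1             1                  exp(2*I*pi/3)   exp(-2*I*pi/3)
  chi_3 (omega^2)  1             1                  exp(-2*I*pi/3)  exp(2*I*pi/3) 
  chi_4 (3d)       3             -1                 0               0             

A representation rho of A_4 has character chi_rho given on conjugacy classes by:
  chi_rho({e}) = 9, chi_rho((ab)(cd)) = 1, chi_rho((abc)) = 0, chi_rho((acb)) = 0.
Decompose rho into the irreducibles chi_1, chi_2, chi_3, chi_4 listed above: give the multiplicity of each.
Multiplicities: chi_1: 1, chi_2: 1, chi_3: 1, chi_4: 2.

Argument: Use <chi_rho, chi> = (1/|G|) sum_C |C| * chi_rho(C) * conj(chi(C)) with |G| = 12 for each irreducible chi in the table:
  <chi_rho, chi_1> = (1/12)[1*(9)*conj(1) + 3*(1)*conj(1) + 4*(0)*conj(1) + 4*(0)*conj(1)]
      = (1/12)[(9) + (3) + (0) + (0)] = 12/12 = 1
  <chi_rho, chi_2> = (1/12)[1*(9)*conj(1) + 3*(1)*conj(1) + 4*(0)*conj(exp(2*I*pi/3)) + 4*(0)*conj(exp(-2*I*pi/3))]
      = (1/12)[(9) + (3) + (0) + (0)] = 12/12 = 1
  <chi_rho, chi_3> = (1/12)[1*(9)*conj(1) + 3*(1)*conj(1) + 4*(0)*conj(exp(-2*I*pi/3)) + 4*(0)*conj(exp(2*I*pi/3))]
      = (1/12)[(9) + (3) + (0) + (0)] = 12/12 = 1
  <chi_rho, chi_4> = (1/12)[1*(9)*conj(3) + 3*(1)*conj(-1) + 4*(0)*conj(0) + 4*(0)*conj(0)]
      = (1/12)[(27) + (-3) + (0) + (0)] = 24/12 = 2
(Exp terms are combined using exp(i*s)*conj(exp(i*t)) = exp(i*(s-t)), and sums of them are collapsed using the identity that for every m > 1 the m distinct m-th roots of unity sum to 0, e.g. 1 + exp(2*I*pi/3) + exp(-2*I*pi/3) = 0.)
Dimension check: dim(rho) = sum (mult * dim) = 1*1 + 1*1 + 1*1 + 2*3 = 9 = chi_rho(e) = 9.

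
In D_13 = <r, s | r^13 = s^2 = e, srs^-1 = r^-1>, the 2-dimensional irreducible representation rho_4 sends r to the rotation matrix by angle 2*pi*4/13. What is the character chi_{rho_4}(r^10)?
chi_{rho_4}(r^10) = 2*cos(2*pi*4*10/13) = 2*cos(80*pi/13)

Proof sketch: rho_4(r^10) is rotation by angle 2*pi*4*10/13, whose trace is 2*cos(2*pi*4*10/13) = 2*cos(80*pi/13).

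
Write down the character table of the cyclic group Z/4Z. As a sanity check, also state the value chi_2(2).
Character table of Z/4Z (irreps indexed chi_0,...,chi_3 with chi_k(m) = zeta_4^(k*m), zeta_4 = exp(2*pi*i/4)):
  irrep \ class  {0} (size 1)  {1} (size 1)  {2} (size 1)  {3} (size 1)
  chi_0          1             1             1             1           
  chi_1          1             I             -1            -I          
  chi_2          1             -1            1             -1          
  chi_3          1             -I            -1            I           

Spot check: chi_2(2) = zeta_4^(2*2) = zeta_4^4 = 1.

Explanation: Z/4Z is abelian, so all 4 irreducible complex representations are 1-dimensional. They are given by chi_k(m) = zeta_4^(k*m) for k = 0,...,3. Row orthogonality: sum_m chi_k(m) conj(chi_l(m)) = 4 * [k = l].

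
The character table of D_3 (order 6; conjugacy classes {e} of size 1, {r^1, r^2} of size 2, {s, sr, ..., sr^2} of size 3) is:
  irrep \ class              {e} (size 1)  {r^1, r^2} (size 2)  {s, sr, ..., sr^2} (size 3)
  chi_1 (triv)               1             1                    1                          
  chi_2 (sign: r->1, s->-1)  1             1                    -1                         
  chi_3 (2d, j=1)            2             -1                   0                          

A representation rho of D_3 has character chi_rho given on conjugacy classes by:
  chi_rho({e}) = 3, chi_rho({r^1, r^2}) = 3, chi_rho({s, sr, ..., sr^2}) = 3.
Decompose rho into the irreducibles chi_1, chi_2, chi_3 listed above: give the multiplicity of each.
Multiplicities: chi_1: 3, chi_2: 0, chi_3: 0.

Reasoning: Use <chi_rho, chi> = (1/|G|) sum_C |C| * chi_rho(C) * conj(chi(C)) with |G| = 6 for each irreducible chi in the table:
  <chi_rho, chi_1> = (1/6)[1*(3)*conj(1) + 2*(3)*conj(1) + 3*(3)*conj(1)]
      = (1/6)[(3) + (6) + (9)] = 18/6 = 3
  <chi_rho, chi_2> = (1/6)[1*(3)*conj(1) + 2*(3)*conj(1) + 3*(3)*conj(-1)]
      = (1/6)[(3) + (6) + (-9)] = 0/6 = 0
  <chi_rho, chi_3> = (1/6)[1*(3)*conj(2) + 2*(3)*conj(-1) + 3*(3)*conj(0)]
      = (1/6)[(6) + (-6) + (0)] = 0/6 = 0
Dimension check: dim(rho) = sum (mult * dim) = 3*1 + 0*1 + 0*2 = 3 = chi_rho(e) = 3.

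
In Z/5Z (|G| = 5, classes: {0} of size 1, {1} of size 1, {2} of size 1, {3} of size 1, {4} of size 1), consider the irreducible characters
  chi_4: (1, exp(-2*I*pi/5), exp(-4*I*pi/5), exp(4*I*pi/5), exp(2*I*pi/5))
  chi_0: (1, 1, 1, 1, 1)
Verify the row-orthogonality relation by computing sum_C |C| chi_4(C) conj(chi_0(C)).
Sum = 0; so <chi_4, chi_0> = 0 (distinct irreducibles are orthogonal).

Justification: Compute term by term over conjugacy classes (|C| * chi_4(C) * conj(chi_0(C))):
  1*(1)*conj(1) + 1*(exp(-2*I*pi/5))*conj(1) + 1*(exp(-4*I*pi/5))*conj(1) + 1*(exp(4*I*pi/5))*conj(1) + 1*(exp(2*I*pi/5))*conj(1)
  = (1) + (exp(-2*I*pi/5)) + (exp(-4*I*pi/5)) + (exp(4*I*pi/5)) + (exp(2*I*pi/5))
  = 0.
(Exp terms are combined using exp(i*s)*conj(exp(i*t)) = exp(i*(s-t)), and sums of them are collapsed using the identity that for every m > 1 the m distinct m-th roots of unity sum to 0, e.g. 1 + exp(2*I*pi/3) + exp(-2*I*pi/3) = 0.)
Dividing by |G| = 5 gives 0/5 = 0, matching the row-orthogonality relation <chi_4, chi_0> = [chi_4 = chi_0].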